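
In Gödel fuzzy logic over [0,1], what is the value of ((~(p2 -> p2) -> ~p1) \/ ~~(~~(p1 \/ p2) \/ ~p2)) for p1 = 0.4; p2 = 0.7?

1.00

(p2 -> p2): 0.7 ≤ 0.7, so result = 1
~(p2 -> p2): Gödel ¬ of 1 = 0 (operand ≠ 0)
~p1: Gödel ¬ of 0.4 = 0 (operand ≠ 0)
(~(p2 -> p2) -> ~p1): 0 ≤ 0, so result = 1
(p1 \/ p2) = max(0.4, 0.7) = 0.7
~(p1 \/ p2): Gödel ¬ of 0.7 = 0 (operand ≠ 0)
~~(p1 \/ p2): Gödel ¬ of 0 = 1 (operand is 0)
~p2: Gödel ¬ of 0.7 = 0 (operand ≠ 0)
(~~(p1 \/ p2) \/ ~p2) = max(1, 0) = 1
~(~~(p1 \/ p2) \/ ~p2): Gödel ¬ of 1 = 0 (operand ≠ 0)
~~(~~(p1 \/ p2) \/ ~p2): Gödel ¬ of 0 = 1 (operand is 0)
((~(p2 -> p2) -> ~p1) \/ ~~(~~(p1 \/ p2) \/ ~p2)) = max(1, 1) = 1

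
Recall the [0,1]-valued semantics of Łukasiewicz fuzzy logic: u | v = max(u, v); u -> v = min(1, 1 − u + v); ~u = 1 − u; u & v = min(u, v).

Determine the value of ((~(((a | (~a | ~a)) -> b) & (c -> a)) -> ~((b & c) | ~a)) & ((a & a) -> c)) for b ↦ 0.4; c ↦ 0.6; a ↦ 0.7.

~a: Łukasiewicz ¬ gives 1 − 0.7 = 0.3
~a: Łukasiewicz ¬ gives 1 − 0.7 = 0.3
(~a | ~a) = max(0.3, 0.3) = 0.3
(a | (~a | ~a)) = max(0.7, 0.3) = 0.7
((a | (~a | ~a)) -> b): min(1, 1 − 0.7 + 0.4) = 0.7
(c -> a): min(1, 1 − 0.6 + 0.7) = 1
(((a | (~a | ~a)) -> b) & (c -> a)) = min(0.7, 1) = 0.7
~(((a | (~a | ~a)) -> b) & (c -> a)): Łukasiewicz ¬ gives 1 − 0.7 = 0.3
(b & c) = min(0.4, 0.6) = 0.4
~a: Łukasiewicz ¬ gives 1 − 0.7 = 0.3
((b & c) | ~a) = max(0.4, 0.3) = 0.4
~((b & c) | ~a): Łukasiewicz ¬ gives 1 − 0.4 = 0.6
(~(((a | (~a | ~a)) -> b) & (c -> a)) -> ~((b & c) | ~a)): min(1, 1 − 0.3 + 0.6) = 1
(a & a) = min(0.7, 0.7) = 0.7
((a & a) -> c): min(1, 1 − 0.7 + 0.6) = 0.9
((~(((a | (~a | ~a)) -> b) & (c -> a)) -> ~((b & c) | ~a)) & ((a & a) -> c)) = min(1, 0.9) = 0.9

0.90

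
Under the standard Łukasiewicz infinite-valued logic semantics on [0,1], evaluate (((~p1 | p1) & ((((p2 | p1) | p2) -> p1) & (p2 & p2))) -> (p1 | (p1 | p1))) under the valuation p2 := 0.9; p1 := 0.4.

~p1: Łukasiewicz ¬ gives 1 − 0.4 = 0.6
(~p1 | p1) = max(0.6, 0.4) = 0.6
(p2 | p1) = max(0.9, 0.4) = 0.9
((p2 | p1) | p2) = max(0.9, 0.9) = 0.9
(((p2 | p1) | p2) -> p1): min(1, 1 − 0.9 + 0.4) = 0.5
(p2 & p2) = min(0.9, 0.9) = 0.9
((((p2 | p1) | p2) -> p1) & (p2 & p2)) = min(0.5, 0.9) = 0.5
((~p1 | p1) & ((((p2 | p1) | p2) -> p1) & (p2 & p2))) = min(0.6, 0.5) = 0.5
(p1 | p1) = max(0.4, 0.4) = 0.4
(p1 | (p1 | p1)) = max(0.4, 0.4) = 0.4
(((~p1 | p1) & ((((p2 | p1) | p2) -> p1) & (p2 & p2))) -> (p1 | (p1 | p1))): min(1, 1 − 0.5 + 0.4) = 0.9

0.90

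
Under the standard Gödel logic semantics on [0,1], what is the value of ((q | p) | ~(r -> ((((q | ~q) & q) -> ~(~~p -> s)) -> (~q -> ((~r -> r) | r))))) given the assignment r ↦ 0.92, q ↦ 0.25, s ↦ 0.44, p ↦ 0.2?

0.25

(q | p) = max(0.25, 0.2) = 0.25
~q: Gödel ¬ of 0.25 = 0 (operand ≠ 0)
(q | ~q) = max(0.25, 0) = 0.25
((q | ~q) & q) = min(0.25, 0.25) = 0.25
~p: Gödel ¬ of 0.2 = 0 (operand ≠ 0)
~~p: Gödel ¬ of 0 = 1 (operand is 0)
(~~p -> s): 1 > 0.44, so result = 0.44
~(~~p -> s): Gödel ¬ of 0.44 = 0 (operand ≠ 0)
(((q | ~q) & q) -> ~(~~p -> s)): 0.25 > 0, so result = 0
~q: Gödel ¬ of 0.25 = 0 (operand ≠ 0)
~r: Gödel ¬ of 0.92 = 0 (operand ≠ 0)
(~r -> r): 0 ≤ 0.92, so result = 1
((~r -> r) | r) = max(1, 0.92) = 1
(~q -> ((~r -> r) | r)): 0 ≤ 1, so result = 1
((((q | ~q) & q) -> ~(~~p -> s)) -> (~q -> ((~r -> r) | r))): 0 ≤ 1, so result = 1
(r -> ((((q | ~q) & q) -> ~(~~p -> s)) -> (~q -> ((~r -> r) | r)))): 0.92 ≤ 1, so result = 1
~(r -> ((((q | ~q) & q) -> ~(~~p -> s)) -> (~q -> ((~r -> r) | r)))): Gödel ¬ of 1 = 0 (operand ≠ 0)
((q | p) | ~(r -> ((((q | ~q) & q) -> ~(~~p -> s)) -> (~q -> ((~r -> r) | r))))) = max(0.25, 0) = 0.25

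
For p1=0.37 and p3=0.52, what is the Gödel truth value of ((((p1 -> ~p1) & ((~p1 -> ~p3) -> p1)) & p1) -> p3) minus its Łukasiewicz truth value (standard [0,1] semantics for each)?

0.00

Gödel evaluation:
  ~p1: Gödel ¬ of 0.37 = 0 (operand ≠ 0)
  (p1 -> ~p1): 0.37 > 0, so result = 0
  ~p1: Gödel ¬ of 0.37 = 0 (operand ≠ 0)
  ~p3: Gödel ¬ of 0.52 = 0 (operand ≠ 0)
  (~p1 -> ~p3): 0 ≤ 0, so result = 1
  ((~p1 -> ~p3) -> p1): 1 > 0.37, so result = 0.37
  ((p1 -> ~p1) & ((~p1 -> ~p3) -> p1)) = min(0, 0.37) = 0
  (((p1 -> ~p1) & ((~p1 -> ~p3) -> p1)) & p1) = min(0, 0.37) = 0
  ((((p1 -> ~p1) & ((~p1 -> ~p3) -> p1)) & p1) -> p3): 0 ≤ 0.52, so result = 1
  Gödel value = 1
Łukasiewicz evaluation:
  ~p1: Łukasiewicz ¬ gives 1 − 0.37 = 0.63
  (p1 -> ~p1): min(1, 1 − 0.37 + 0.63) = 1
  ~p1: Łukasiewicz ¬ gives 1 − 0.37 = 0.63
  ~p3: Łukasiewicz ¬ gives 1 − 0.52 = 0.48
  (~p1 -> ~p3): min(1, 1 − 0.63 + 0.48) = 0.85
  ((~p1 -> ~p3) -> p1): min(1, 1 − 0.85 + 0.37) = 0.52
  ((p1 -> ~p1) & ((~p1 -> ~p3) -> p1)) = min(1, 0.52) = 0.52
  (((p1 -> ~p1) & ((~p1 -> ~p3) -> p1)) & p1) = min(0.52, 0.37) = 0.37
  ((((p1 -> ~p1) & ((~p1 -> ~p3) -> p1)) & p1) -> p3): min(1, 1 − 0.37 + 0.52) = 1
  Łukasiewicz value = 1
Difference: 1 − 1 = 0.00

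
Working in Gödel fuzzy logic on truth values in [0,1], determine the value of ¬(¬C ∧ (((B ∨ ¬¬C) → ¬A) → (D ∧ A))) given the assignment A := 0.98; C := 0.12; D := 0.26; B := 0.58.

1.00

¬C: Gödel ¬ of 0.12 = 0 (operand ≠ 0)
¬C: Gödel ¬ of 0.12 = 0 (operand ≠ 0)
¬¬C: Gödel ¬ of 0 = 1 (operand is 0)
(B ∨ ¬¬C) = max(0.58, 1) = 1
¬A: Gödel ¬ of 0.98 = 0 (operand ≠ 0)
((B ∨ ¬¬C) → ¬A): 1 > 0, so result = 0
(D ∧ A) = min(0.26, 0.98) = 0.26
(((B ∨ ¬¬C) → ¬A) → (D ∧ A)): 0 ≤ 0.26, so result = 1
(¬C ∧ (((B ∨ ¬¬C) → ¬A) → (D ∧ A))) = min(0, 1) = 0
¬(¬C ∧ (((B ∨ ¬¬C) → ¬A) → (D ∧ A))): Gödel ¬ of 0 = 1 (operand is 0)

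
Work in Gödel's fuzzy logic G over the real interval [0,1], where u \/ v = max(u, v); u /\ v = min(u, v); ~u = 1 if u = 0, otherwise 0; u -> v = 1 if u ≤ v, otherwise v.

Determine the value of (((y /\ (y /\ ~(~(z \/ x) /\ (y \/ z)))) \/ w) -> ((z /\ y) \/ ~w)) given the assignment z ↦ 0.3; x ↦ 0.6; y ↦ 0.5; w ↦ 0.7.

(z \/ x) = max(0.3, 0.6) = 0.6
~(z \/ x): Gödel ¬ of 0.6 = 0 (operand ≠ 0)
(y \/ z) = max(0.5, 0.3) = 0.5
(~(z \/ x) /\ (y \/ z)) = min(0, 0.5) = 0
~(~(z \/ x) /\ (y \/ z)): Gödel ¬ of 0 = 1 (operand is 0)
(y /\ ~(~(z \/ x) /\ (y \/ z))) = min(0.5, 1) = 0.5
(y /\ (y /\ ~(~(z \/ x) /\ (y \/ z)))) = min(0.5, 0.5) = 0.5
((y /\ (y /\ ~(~(z \/ x) /\ (y \/ z)))) \/ w) = max(0.5, 0.7) = 0.7
(z /\ y) = min(0.3, 0.5) = 0.3
~w: Gödel ¬ of 0.7 = 0 (operand ≠ 0)
((z /\ y) \/ ~w) = max(0.3, 0) = 0.3
(((y /\ (y /\ ~(~(z \/ x) /\ (y \/ z)))) \/ w) -> ((z /\ y) \/ ~w)): 0.7 > 0.3, so result = 0.3

0.30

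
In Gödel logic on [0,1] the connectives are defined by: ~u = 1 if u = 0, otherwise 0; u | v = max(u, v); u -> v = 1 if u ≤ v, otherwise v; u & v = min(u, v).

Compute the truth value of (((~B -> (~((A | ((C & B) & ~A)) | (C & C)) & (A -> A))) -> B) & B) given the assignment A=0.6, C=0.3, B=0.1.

0.10

~B: Gödel ¬ of 0.1 = 0 (operand ≠ 0)
(C & B) = min(0.3, 0.1) = 0.1
~A: Gödel ¬ of 0.6 = 0 (operand ≠ 0)
((C & B) & ~A) = min(0.1, 0) = 0
(A | ((C & B) & ~A)) = max(0.6, 0) = 0.6
(C & C) = min(0.3, 0.3) = 0.3
((A | ((C & B) & ~A)) | (C & C)) = max(0.6, 0.3) = 0.6
~((A | ((C & B) & ~A)) | (C & C)): Gödel ¬ of 0.6 = 0 (operand ≠ 0)
(A -> A): 0.6 ≤ 0.6, so result = 1
(~((A | ((C & B) & ~A)) | (C & C)) & (A -> A)) = min(0, 1) = 0
(~B -> (~((A | ((C & B) & ~A)) | (C & C)) & (A -> A))): 0 ≤ 0, so result = 1
((~B -> (~((A | ((C & B) & ~A)) | (C & C)) & (A -> A))) -> B): 1 > 0.1, so result = 0.1
(((~B -> (~((A | ((C & B) & ~A)) | (C & C)) & (A -> A))) -> B) & B) = min(0.1, 0.1) = 0.1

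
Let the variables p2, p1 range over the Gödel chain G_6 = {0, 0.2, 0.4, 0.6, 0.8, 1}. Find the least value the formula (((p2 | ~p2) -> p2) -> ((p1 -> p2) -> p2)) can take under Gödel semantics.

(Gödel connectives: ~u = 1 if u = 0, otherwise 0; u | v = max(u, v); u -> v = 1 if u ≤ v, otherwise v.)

0.20

The minimum is attained at p2 = 0.2, p1 = 0:
  ~p2: Gödel ¬ of 0.2 = 0 (operand ≠ 0)
  (p2 | ~p2) = max(0.2, 0) = 0.2
  ((p2 | ~p2) -> p2): 0.2 ≤ 0.2, so result = 1
  (p1 -> p2): 0 ≤ 0.2, so result = 1
  ((p1 -> p2) -> p2): 1 > 0.2, so result = 0.2
  (((p2 | ~p2) -> p2) -> ((p1 -> p2) -> p2)): 1 > 0.2, so result = 0.2
Checking all 36 assignments confirms none give a value below 0.20.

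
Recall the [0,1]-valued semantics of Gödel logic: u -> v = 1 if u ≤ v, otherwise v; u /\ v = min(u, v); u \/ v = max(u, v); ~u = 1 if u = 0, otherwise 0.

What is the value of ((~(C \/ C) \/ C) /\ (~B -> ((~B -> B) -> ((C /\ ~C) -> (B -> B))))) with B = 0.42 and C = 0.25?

0.25

(C \/ C) = max(0.25, 0.25) = 0.25
~(C \/ C): Gödel ¬ of 0.25 = 0 (operand ≠ 0)
(~(C \/ C) \/ C) = max(0, 0.25) = 0.25
~B: Gödel ¬ of 0.42 = 0 (operand ≠ 0)
~B: Gödel ¬ of 0.42 = 0 (operand ≠ 0)
(~B -> B): 0 ≤ 0.42, so result = 1
~C: Gödel ¬ of 0.25 = 0 (operand ≠ 0)
(C /\ ~C) = min(0.25, 0) = 0
(B -> B): 0.42 ≤ 0.42, so result = 1
((C /\ ~C) -> (B -> B)): 0 ≤ 1, so result = 1
((~B -> B) -> ((C /\ ~C) -> (B -> B))): 1 ≤ 1, so result = 1
(~B -> ((~B -> B) -> ((C /\ ~C) -> (B -> B)))): 0 ≤ 1, so result = 1
((~(C \/ C) \/ C) /\ (~B -> ((~B -> B) -> ((C /\ ~C) -> (B -> B))))) = min(0.25, 1) = 0.25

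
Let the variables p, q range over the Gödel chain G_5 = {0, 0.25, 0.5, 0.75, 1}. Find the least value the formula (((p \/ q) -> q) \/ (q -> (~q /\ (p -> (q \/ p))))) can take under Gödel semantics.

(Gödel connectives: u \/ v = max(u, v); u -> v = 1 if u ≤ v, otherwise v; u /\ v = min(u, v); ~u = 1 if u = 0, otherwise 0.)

0.25

The minimum is attained at p = 0.5, q = 0.25:
  (p \/ q) = max(0.5, 0.25) = 0.5
  ((p \/ q) -> q): 0.5 > 0.25, so result = 0.25
  ~q: Gödel ¬ of 0.25 = 0 (operand ≠ 0)
  (q \/ p) = max(0.25, 0.5) = 0.5
  (p -> (q \/ p)): 0.5 ≤ 0.5, so result = 1
  (~q /\ (p -> (q \/ p))) = min(0, 1) = 0
  (q -> (~q /\ (p -> (q \/ p)))): 0.25 > 0, so result = 0
  (((p \/ q) -> q) \/ (q -> (~q /\ (p -> (q \/ p))))) = max(0.25, 0) = 0.25
Checking all 25 assignments confirms none give a value below 0.25.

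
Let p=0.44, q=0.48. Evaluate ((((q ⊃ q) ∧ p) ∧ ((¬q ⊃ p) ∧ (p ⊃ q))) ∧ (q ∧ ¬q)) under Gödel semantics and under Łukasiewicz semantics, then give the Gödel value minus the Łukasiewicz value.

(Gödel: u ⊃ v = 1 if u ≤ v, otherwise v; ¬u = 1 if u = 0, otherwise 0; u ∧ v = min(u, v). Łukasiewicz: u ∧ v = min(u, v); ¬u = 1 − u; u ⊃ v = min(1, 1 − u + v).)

-0.44

Gödel evaluation:
  (q ⊃ q): 0.48 ≤ 0.48, so result = 1
  ((q ⊃ q) ∧ p) = min(1, 0.44) = 0.44
  ¬q: Gödel ¬ of 0.48 = 0 (operand ≠ 0)
  (¬q ⊃ p): 0 ≤ 0.44, so result = 1
  (p ⊃ q): 0.44 ≤ 0.48, so result = 1
  ((¬q ⊃ p) ∧ (p ⊃ q)) = min(1, 1) = 1
  (((q ⊃ q) ∧ p) ∧ ((¬q ⊃ p) ∧ (p ⊃ q))) = min(0.44, 1) = 0.44
  ¬q: Gödel ¬ of 0.48 = 0 (operand ≠ 0)
  (q ∧ ¬q) = min(0.48, 0) = 0
  ((((q ⊃ q) ∧ p) ∧ ((¬q ⊃ p) ∧ (p ⊃ q))) ∧ (q ∧ ¬q)) = min(0.44, 0) = 0
  Gödel value = 0
Łukasiewicz evaluation:
  (q ⊃ q): min(1, 1 − 0.48 + 0.48) = 1
  ((q ⊃ q) ∧ p) = min(1, 0.44) = 0.44
  ¬q: Łukasiewicz ¬ gives 1 − 0.48 = 0.52
  (¬q ⊃ p): min(1, 1 − 0.52 + 0.44) = 0.92
  (p ⊃ q): min(1, 1 − 0.44 + 0.48) = 1
  ((¬q ⊃ p) ∧ (p ⊃ q)) = min(0.92, 1) = 0.92
  (((q ⊃ q) ∧ p) ∧ ((¬q ⊃ p) ∧ (p ⊃ q))) = min(0.44, 0.92) = 0.44
  ¬q: Łukasiewicz ¬ gives 1 − 0.48 = 0.52
  (q ∧ ¬q) = min(0.48, 0.52) = 0.48
  ((((q ⊃ q) ∧ p) ∧ ((¬q ⊃ p) ∧ (p ⊃ q))) ∧ (q ∧ ¬q)) = min(0.44, 0.48) = 0.44
  Łukasiewicz value = 0.44
Difference: 0 − 0.44 = -0.44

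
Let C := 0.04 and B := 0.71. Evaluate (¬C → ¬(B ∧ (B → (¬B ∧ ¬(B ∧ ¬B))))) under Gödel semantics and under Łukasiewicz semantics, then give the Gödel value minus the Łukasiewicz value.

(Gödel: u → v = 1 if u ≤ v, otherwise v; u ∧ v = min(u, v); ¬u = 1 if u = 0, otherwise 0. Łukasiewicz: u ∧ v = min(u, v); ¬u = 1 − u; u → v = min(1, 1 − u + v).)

Gödel evaluation:
  ¬C: Gödel ¬ of 0.04 = 0 (operand ≠ 0)
  ¬B: Gödel ¬ of 0.71 = 0 (operand ≠ 0)
  ¬B: Gödel ¬ of 0.71 = 0 (operand ≠ 0)
  (B ∧ ¬B) = min(0.71, 0) = 0
  ¬(B ∧ ¬B): Gödel ¬ of 0 = 1 (operand is 0)
  (¬B ∧ ¬(B ∧ ¬B)) = min(0, 1) = 0
  (B → (¬B ∧ ¬(B ∧ ¬B))): 0.71 > 0, so result = 0
  (B ∧ (B → (¬B ∧ ¬(B ∧ ¬B)))) = min(0.71, 0) = 0
  ¬(B ∧ (B → (¬B ∧ ¬(B ∧ ¬B)))): Gödel ¬ of 0 = 1 (operand is 0)
  (¬C → ¬(B ∧ (B → (¬B ∧ ¬(B ∧ ¬B))))): 0 ≤ 1, so result = 1
  Gödel value = 1
Łukasiewicz evaluation:
  ¬C: Łukasiewicz ¬ gives 1 − 0.04 = 0.96
  ¬B: Łukasiewicz ¬ gives 1 − 0.71 = 0.29
  ¬B: Łukasiewicz ¬ gives 1 − 0.71 = 0.29
  (B ∧ ¬B) = min(0.71, 0.29) = 0.29
  ¬(B ∧ ¬B): Łukasiewicz ¬ gives 1 − 0.29 = 0.71
  (¬B ∧ ¬(B ∧ ¬B)) = min(0.29, 0.71) = 0.29
  (B → (¬B ∧ ¬(B ∧ ¬B))): min(1, 1 − 0.71 + 0.29) = 0.58
  (B ∧ (B → (¬B ∧ ¬(B ∧ ¬B)))) = min(0.71, 0.58) = 0.58
  ¬(B ∧ (B → (¬B ∧ ¬(B ∧ ¬B)))): Łukasiewicz ¬ gives 1 − 0.58 = 0.42
  (¬C → ¬(B ∧ (B → (¬B ∧ ¬(B ∧ ¬B))))): min(1, 1 − 0.96 + 0.42) = 0.46
  Łukasiewicz value = 0.46
Difference: 1 − 0.46 = 0.54

0.54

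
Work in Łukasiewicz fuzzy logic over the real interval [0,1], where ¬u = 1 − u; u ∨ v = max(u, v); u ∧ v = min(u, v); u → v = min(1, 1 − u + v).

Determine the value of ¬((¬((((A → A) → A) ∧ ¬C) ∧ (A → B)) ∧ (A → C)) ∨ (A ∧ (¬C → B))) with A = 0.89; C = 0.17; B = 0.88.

(A → A): min(1, 1 − 0.89 + 0.89) = 1
((A → A) → A): min(1, 1 − 1 + 0.89) = 0.89
¬C: Łukasiewicz ¬ gives 1 − 0.17 = 0.83
(((A → A) → A) ∧ ¬C) = min(0.89, 0.83) = 0.83
(A → B): min(1, 1 − 0.89 + 0.88) = 0.99
((((A → A) → A) ∧ ¬C) ∧ (A → B)) = min(0.83, 0.99) = 0.83
¬((((A → A) → A) ∧ ¬C) ∧ (A → B)): Łukasiewicz ¬ gives 1 − 0.83 = 0.17
(A → C): min(1, 1 − 0.89 + 0.17) = 0.28
(¬((((A → A) → A) ∧ ¬C) ∧ (A → B)) ∧ (A → C)) = min(0.17, 0.28) = 0.17
¬C: Łukasiewicz ¬ gives 1 − 0.17 = 0.83
(¬C → B): min(1, 1 − 0.83 + 0.88) = 1
(A ∧ (¬C → B)) = min(0.89, 1) = 0.89
((¬((((A → A) → A) ∧ ¬C) ∧ (A → B)) ∧ (A → C)) ∨ (A ∧ (¬C → B))) = max(0.17, 0.89) = 0.89
¬((¬((((A → A) → A) ∧ ¬C) ∧ (A → B)) ∧ (A → C)) ∨ (A ∧ (¬C → B))): Łukasiewicz ¬ gives 1 − 0.89 = 0.11

0.11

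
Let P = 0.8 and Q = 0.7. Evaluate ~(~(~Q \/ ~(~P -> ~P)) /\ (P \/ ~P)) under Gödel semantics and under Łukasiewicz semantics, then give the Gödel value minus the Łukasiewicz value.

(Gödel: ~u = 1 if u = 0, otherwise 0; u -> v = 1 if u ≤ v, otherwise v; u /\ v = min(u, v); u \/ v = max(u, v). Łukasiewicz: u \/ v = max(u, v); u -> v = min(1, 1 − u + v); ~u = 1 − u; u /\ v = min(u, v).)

Gödel evaluation:
  ~Q: Gödel ¬ of 0.7 = 0 (operand ≠ 0)
  ~P: Gödel ¬ of 0.8 = 0 (operand ≠ 0)
  ~P: Gödel ¬ of 0.8 = 0 (operand ≠ 0)
  (~P -> ~P): 0 ≤ 0, so result = 1
  ~(~P -> ~P): Gödel ¬ of 1 = 0 (operand ≠ 0)
  (~Q \/ ~(~P -> ~P)) = max(0, 0) = 0
  ~(~Q \/ ~(~P -> ~P)): Gödel ¬ of 0 = 1 (operand is 0)
  ~P: Gödel ¬ of 0.8 = 0 (operand ≠ 0)
  (P \/ ~P) = max(0.8, 0) = 0.8
  (~(~Q \/ ~(~P -> ~P)) /\ (P \/ ~P)) = min(1, 0.8) = 0.8
  ~(~(~Q \/ ~(~P -> ~P)) /\ (P \/ ~P)): Gödel ¬ of 0.8 = 0 (operand ≠ 0)
  Gödel value = 0
Łukasiewicz evaluation:
  ~Q: Łukasiewicz ¬ gives 1 − 0.7 = 0.3
  ~P: Łukasiewicz ¬ gives 1 − 0.8 = 0.2
  ~P: Łukasiewicz ¬ gives 1 − 0.8 = 0.2
  (~P -> ~P): min(1, 1 − 0.2 + 0.2) = 1
  ~(~P -> ~P): Łukasiewicz ¬ gives 1 − 1 = 0
  (~Q \/ ~(~P -> ~P)) = max(0.3, 0) = 0.3
  ~(~Q \/ ~(~P -> ~P)): Łukasiewicz ¬ gives 1 − 0.3 = 0.7
  ~P: Łukasiewicz ¬ gives 1 − 0.8 = 0.2
  (P \/ ~P) = max(0.8, 0.2) = 0.8
  (~(~Q \/ ~(~P -> ~P)) /\ (P \/ ~P)) = min(0.7, 0.8) = 0.7
  ~(~(~Q \/ ~(~P -> ~P)) /\ (P \/ ~P)): Łukasiewicz ¬ gives 1 − 0.7 = 0.3
  Łukasiewicz value = 0.3
Difference: 0 − 0.3 = -0.30

-0.30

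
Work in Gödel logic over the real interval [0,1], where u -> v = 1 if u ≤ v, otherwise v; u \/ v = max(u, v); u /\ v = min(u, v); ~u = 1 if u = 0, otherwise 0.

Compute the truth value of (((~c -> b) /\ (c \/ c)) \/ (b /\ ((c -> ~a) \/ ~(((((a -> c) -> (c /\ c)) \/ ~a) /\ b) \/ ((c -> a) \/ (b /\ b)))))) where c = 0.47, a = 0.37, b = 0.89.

0.47

~c: Gödel ¬ of 0.47 = 0 (operand ≠ 0)
(~c -> b): 0 ≤ 0.89, so result = 1
(c \/ c) = max(0.47, 0.47) = 0.47
((~c -> b) /\ (c \/ c)) = min(1, 0.47) = 0.47
~a: Gödel ¬ of 0.37 = 0 (operand ≠ 0)
(c -> ~a): 0.47 > 0, so result = 0
(a -> c): 0.37 ≤ 0.47, so result = 1
(c /\ c) = min(0.47, 0.47) = 0.47
((a -> c) -> (c /\ c)): 1 > 0.47, so result = 0.47
~a: Gödel ¬ of 0.37 = 0 (operand ≠ 0)
(((a -> c) -> (c /\ c)) \/ ~a) = max(0.47, 0) = 0.47
((((a -> c) -> (c /\ c)) \/ ~a) /\ b) = min(0.47, 0.89) = 0.47
(c -> a): 0.47 > 0.37, so result = 0.37
(b /\ b) = min(0.89, 0.89) = 0.89
((c -> a) \/ (b /\ b)) = max(0.37, 0.89) = 0.89
(((((a -> c) -> (c /\ c)) \/ ~a) /\ b) \/ ((c -> a) \/ (b /\ b))) = max(0.47, 0.89) = 0.89
~(((((a -> c) -> (c /\ c)) \/ ~a) /\ b) \/ ((c -> a) \/ (b /\ b))): Gödel ¬ of 0.89 = 0 (operand ≠ 0)
((c -> ~a) \/ ~(((((a -> c) -> (c /\ c)) \/ ~a) /\ b) \/ ((c -> a) \/ (b /\ b)))) = max(0, 0) = 0
(b /\ ((c -> ~a) \/ ~(((((a -> c) -> (c /\ c)) \/ ~a) /\ b) \/ ((c -> a) \/ (b /\ b))))) = min(0.89, 0) = 0
(((~c -> b) /\ (c \/ c)) \/ (b /\ ((c -> ~a) \/ ~(((((a -> c) -> (c /\ c)) \/ ~a) /\ b) \/ ((c -> a) \/ (b /\ b)))))) = max(0.47, 0) = 0.47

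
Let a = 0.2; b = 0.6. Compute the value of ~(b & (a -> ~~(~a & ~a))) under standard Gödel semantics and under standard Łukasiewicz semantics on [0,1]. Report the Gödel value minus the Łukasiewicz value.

0.60

Gödel evaluation:
  ~a: Gödel ¬ of 0.2 = 0 (operand ≠ 0)
  ~a: Gödel ¬ of 0.2 = 0 (operand ≠ 0)
  (~a & ~a) = min(0, 0) = 0
  ~(~a & ~a): Gödel ¬ of 0 = 1 (operand is 0)
  ~~(~a & ~a): Gödel ¬ of 1 = 0 (operand ≠ 0)
  (a -> ~~(~a & ~a)): 0.2 > 0, so result = 0
  (b & (a -> ~~(~a & ~a))) = min(0.6, 0) = 0
  ~(b & (a -> ~~(~a & ~a))): Gödel ¬ of 0 = 1 (operand is 0)
  Gödel value = 1
Łukasiewicz evaluation:
  ~a: Łukasiewicz ¬ gives 1 − 0.2 = 0.8
  ~a: Łukasiewicz ¬ gives 1 − 0.2 = 0.8
  (~a & ~a) = min(0.8, 0.8) = 0.8
  ~(~a & ~a): Łukasiewicz ¬ gives 1 − 0.8 = 0.2
  ~~(~a & ~a): Łukasiewicz ¬ gives 1 − 0.2 = 0.8
  (a -> ~~(~a & ~a)): min(1, 1 − 0.2 + 0.8) = 1
  (b & (a -> ~~(~a & ~a))) = min(0.6, 1) = 0.6
  ~(b & (a -> ~~(~a & ~a))): Łukasiewicz ¬ gives 1 − 0.6 = 0.4
  Łukasiewicz value = 0.4
Difference: 1 − 0.4 = 0.60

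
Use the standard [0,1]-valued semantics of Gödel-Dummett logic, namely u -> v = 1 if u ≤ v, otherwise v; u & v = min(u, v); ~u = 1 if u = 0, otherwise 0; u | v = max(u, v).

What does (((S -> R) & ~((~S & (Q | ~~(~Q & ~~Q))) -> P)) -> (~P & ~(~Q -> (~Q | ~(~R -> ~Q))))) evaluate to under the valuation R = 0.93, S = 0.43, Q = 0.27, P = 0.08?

1.00

(S -> R): 0.43 ≤ 0.93, so result = 1
~S: Gödel ¬ of 0.43 = 0 (operand ≠ 0)
~Q: Gödel ¬ of 0.27 = 0 (operand ≠ 0)
~Q: Gödel ¬ of 0.27 = 0 (operand ≠ 0)
~~Q: Gödel ¬ of 0 = 1 (operand is 0)
(~Q & ~~Q) = min(0, 1) = 0
~(~Q & ~~Q): Gödel ¬ of 0 = 1 (operand is 0)
~~(~Q & ~~Q): Gödel ¬ of 1 = 0 (operand ≠ 0)
(Q | ~~(~Q & ~~Q)) = max(0.27, 0) = 0.27
(~S & (Q | ~~(~Q & ~~Q))) = min(0, 0.27) = 0
((~S & (Q | ~~(~Q & ~~Q))) -> P): 0 ≤ 0.08, so result = 1
~((~S & (Q | ~~(~Q & ~~Q))) -> P): Gödel ¬ of 1 = 0 (operand ≠ 0)
((S -> R) & ~((~S & (Q | ~~(~Q & ~~Q))) -> P)) = min(1, 0) = 0
~P: Gödel ¬ of 0.08 = 0 (operand ≠ 0)
~Q: Gödel ¬ of 0.27 = 0 (operand ≠ 0)
~Q: Gödel ¬ of 0.27 = 0 (operand ≠ 0)
~R: Gödel ¬ of 0.93 = 0 (operand ≠ 0)
~Q: Gödel ¬ of 0.27 = 0 (operand ≠ 0)
(~R -> ~Q): 0 ≤ 0, so result = 1
~(~R -> ~Q): Gödel ¬ of 1 = 0 (operand ≠ 0)
(~Q | ~(~R -> ~Q)) = max(0, 0) = 0
(~Q -> (~Q | ~(~R -> ~Q))): 0 ≤ 0, so result = 1
~(~Q -> (~Q | ~(~R -> ~Q))): Gödel ¬ of 1 = 0 (operand ≠ 0)
(~P & ~(~Q -> (~Q | ~(~R -> ~Q)))) = min(0, 0) = 0
(((S -> R) & ~((~S & (Q | ~~(~Q & ~~Q))) -> P)) -> (~P & ~(~Q -> (~Q | ~(~R -> ~Q))))): 0 ≤ 0, so result = 1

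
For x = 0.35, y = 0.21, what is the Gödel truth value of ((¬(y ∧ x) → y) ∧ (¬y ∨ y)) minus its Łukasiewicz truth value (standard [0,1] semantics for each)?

-0.21

Gödel evaluation:
  (y ∧ x) = min(0.21, 0.35) = 0.21
  ¬(y ∧ x): Gödel ¬ of 0.21 = 0 (operand ≠ 0)
  (¬(y ∧ x) → y): 0 ≤ 0.21, so result = 1
  ¬y: Gödel ¬ of 0.21 = 0 (operand ≠ 0)
  (¬y ∨ y) = max(0, 0.21) = 0.21
  ((¬(y ∧ x) → y) ∧ (¬y ∨ y)) = min(1, 0.21) = 0.21
  Gödel value = 0.21
Łukasiewicz evaluation:
  (y ∧ x) = min(0.21, 0.35) = 0.21
  ¬(y ∧ x): Łukasiewicz ¬ gives 1 − 0.21 = 0.79
  (¬(y ∧ x) → y): min(1, 1 − 0.79 + 0.21) = 0.42
  ¬y: Łukasiewicz ¬ gives 1 − 0.21 = 0.79
  (¬y ∨ y) = max(0.79, 0.21) = 0.79
  ((¬(y ∧ x) → y) ∧ (¬y ∨ y)) = min(0.42, 0.79) = 0.42
  Łukasiewicz value = 0.42
Difference: 0.21 − 0.42 = -0.21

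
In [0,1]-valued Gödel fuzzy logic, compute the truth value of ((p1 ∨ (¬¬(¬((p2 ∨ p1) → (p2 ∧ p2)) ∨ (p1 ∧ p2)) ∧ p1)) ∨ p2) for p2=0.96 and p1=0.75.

(p2 ∨ p1) = max(0.96, 0.75) = 0.96
(p2 ∧ p2) = min(0.96, 0.96) = 0.96
((p2 ∨ p1) → (p2 ∧ p2)): 0.96 ≤ 0.96, so result = 1
¬((p2 ∨ p1) → (p2 ∧ p2)): Gödel ¬ of 1 = 0 (operand ≠ 0)
(p1 ∧ p2) = min(0.75, 0.96) = 0.75
(¬((p2 ∨ p1) → (p2 ∧ p2)) ∨ (p1 ∧ p2)) = max(0, 0.75) = 0.75
¬(¬((p2 ∨ p1) → (p2 ∧ p2)) ∨ (p1 ∧ p2)): Gödel ¬ of 0.75 = 0 (operand ≠ 0)
¬¬(¬((p2 ∨ p1) → (p2 ∧ p2)) ∨ (p1 ∧ p2)): Gödel ¬ of 0 = 1 (operand is 0)
(¬¬(¬((p2 ∨ p1) → (p2 ∧ p2)) ∨ (p1 ∧ p2)) ∧ p1) = min(1, 0.75) = 0.75
(p1 ∨ (¬¬(¬((p2 ∨ p1) → (p2 ∧ p2)) ∨ (p1 ∧ p2)) ∧ p1)) = max(0.75, 0.75) = 0.75
((p1 ∨ (¬¬(¬((p2 ∨ p1) → (p2 ∧ p2)) ∨ (p1 ∧ p2)) ∧ p1)) ∨ p2) = max(0.75, 0.96) = 0.96

0.96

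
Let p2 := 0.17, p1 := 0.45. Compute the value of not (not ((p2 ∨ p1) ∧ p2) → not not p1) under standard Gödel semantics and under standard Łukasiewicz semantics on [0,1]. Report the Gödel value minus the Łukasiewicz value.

Gödel evaluation:
  (p2 ∨ p1) = max(0.17, 0.45) = 0.45
  ((p2 ∨ p1) ∧ p2) = min(0.45, 0.17) = 0.17
  not ((p2 ∨ p1) ∧ p2): Gödel ¬ of 0.17 = 0 (operand ≠ 0)
  not p1: Gödel ¬ of 0.45 = 0 (operand ≠ 0)
  not not p1: Gödel ¬ of 0 = 1 (operand is 0)
  (not ((p2 ∨ p1) ∧ p2) → not not p1): 0 ≤ 1, so result = 1
  not (not ((p2 ∨ p1) ∧ p2) → not not p1): Gödel ¬ of 1 = 0 (operand ≠ 0)
  Gödel value = 0
Łukasiewicz evaluation:
  (p2 ∨ p1) = max(0.17, 0.45) = 0.45
  ((p2 ∨ p1) ∧ p2) = min(0.45, 0.17) = 0.17
  not ((p2 ∨ p1) ∧ p2): Łukasiewicz ¬ gives 1 − 0.17 = 0.83
  not p1: Łukasiewicz ¬ gives 1 − 0.45 = 0.55
  not not p1: Łukasiewicz ¬ gives 1 − 0.55 = 0.45
  (not ((p2 ∨ p1) ∧ p2) → not not p1): min(1, 1 − 0.83 + 0.45) = 0.62
  not (not ((p2 ∨ p1) ∧ p2) → not not p1): Łukasiewicz ¬ gives 1 − 0.62 = 0.38
  Łukasiewicz value = 0.38
Difference: 0 − 0.38 = -0.38

-0.38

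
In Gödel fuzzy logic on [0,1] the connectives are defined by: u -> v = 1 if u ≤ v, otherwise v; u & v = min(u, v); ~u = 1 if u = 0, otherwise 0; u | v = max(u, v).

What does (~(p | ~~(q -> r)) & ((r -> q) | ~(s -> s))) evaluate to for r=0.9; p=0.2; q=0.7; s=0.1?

0.00

(q -> r): 0.7 ≤ 0.9, so result = 1
~(q -> r): Gödel ¬ of 1 = 0 (operand ≠ 0)
~~(q -> r): Gödel ¬ of 0 = 1 (operand is 0)
(p | ~~(q -> r)) = max(0.2, 1) = 1
~(p | ~~(q -> r)): Gödel ¬ of 1 = 0 (operand ≠ 0)
(r -> q): 0.9 > 0.7, so result = 0.7
(s -> s): 0.1 ≤ 0.1, so result = 1
~(s -> s): Gödel ¬ of 1 = 0 (operand ≠ 0)
((r -> q) | ~(s -> s)) = max(0.7, 0) = 0.7
(~(p | ~~(q -> r)) & ((r -> q) | ~(s -> s))) = min(0, 0.7) = 0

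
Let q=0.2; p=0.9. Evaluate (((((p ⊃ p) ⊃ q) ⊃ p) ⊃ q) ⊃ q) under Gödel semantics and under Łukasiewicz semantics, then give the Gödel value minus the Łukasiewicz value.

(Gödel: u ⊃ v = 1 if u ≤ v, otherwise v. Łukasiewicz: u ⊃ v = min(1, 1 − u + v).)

Gödel evaluation:
  (p ⊃ p): 0.9 ≤ 0.9, so result = 1
  ((p ⊃ p) ⊃ q): 1 > 0.2, so result = 0.2
  (((p ⊃ p) ⊃ q) ⊃ p): 0.2 ≤ 0.9, so result = 1
  ((((p ⊃ p) ⊃ q) ⊃ p) ⊃ q): 1 > 0.2, so result = 0.2
  (((((p ⊃ p) ⊃ q) ⊃ p) ⊃ q) ⊃ q): 0.2 ≤ 0.2, so result = 1
  Gödel value = 1
Łukasiewicz evaluation:
  (p ⊃ p): min(1, 1 − 0.9 + 0.9) = 1
  ((p ⊃ p) ⊃ q): min(1, 1 − 1 + 0.2) = 0.2
  (((p ⊃ p) ⊃ q) ⊃ p): min(1, 1 − 0.2 + 0.9) = 1
  ((((p ⊃ p) ⊃ q) ⊃ p) ⊃ q): min(1, 1 − 1 + 0.2) = 0.2
  (((((p ⊃ p) ⊃ q) ⊃ p) ⊃ q) ⊃ q): min(1, 1 − 0.2 + 0.2) = 1
  Łukasiewicz value = 1
Difference: 1 − 1 = 0.00

0.00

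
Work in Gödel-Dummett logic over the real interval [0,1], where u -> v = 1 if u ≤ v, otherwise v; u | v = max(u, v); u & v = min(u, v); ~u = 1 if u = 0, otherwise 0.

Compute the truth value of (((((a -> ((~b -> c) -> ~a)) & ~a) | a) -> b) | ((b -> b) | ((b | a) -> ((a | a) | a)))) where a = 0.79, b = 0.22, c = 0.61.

1.00

~b: Gödel ¬ of 0.22 = 0 (operand ≠ 0)
(~b -> c): 0 ≤ 0.61, so result = 1
~a: Gödel ¬ of 0.79 = 0 (operand ≠ 0)
((~b -> c) -> ~a): 1 > 0, so result = 0
(a -> ((~b -> c) -> ~a)): 0.79 > 0, so result = 0
~a: Gödel ¬ of 0.79 = 0 (operand ≠ 0)
((a -> ((~b -> c) -> ~a)) & ~a) = min(0, 0) = 0
(((a -> ((~b -> c) -> ~a)) & ~a) | a) = max(0, 0.79) = 0.79
((((a -> ((~b -> c) -> ~a)) & ~a) | a) -> b): 0.79 > 0.22, so result = 0.22
(b -> b): 0.22 ≤ 0.22, so result = 1
(b | a) = max(0.22, 0.79) = 0.79
(a | a) = max(0.79, 0.79) = 0.79
((a | a) | a) = max(0.79, 0.79) = 0.79
((b | a) -> ((a | a) | a)): 0.79 ≤ 0.79, so result = 1
((b -> b) | ((b | a) -> ((a | a) | a))) = max(1, 1) = 1
(((((a -> ((~b -> c) -> ~a)) & ~a) | a) -> b) | ((b -> b) | ((b | a) -> ((a | a) | a)))) = max(0.22, 1) = 1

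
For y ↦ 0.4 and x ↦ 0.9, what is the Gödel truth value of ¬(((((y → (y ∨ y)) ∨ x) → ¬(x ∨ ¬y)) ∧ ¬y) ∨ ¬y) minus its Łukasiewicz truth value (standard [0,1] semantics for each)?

0.60

Gödel evaluation:
  (y ∨ y) = max(0.4, 0.4) = 0.4
  (y → (y ∨ y)): 0.4 ≤ 0.4, so result = 1
  ((y → (y ∨ y)) ∨ x) = max(1, 0.9) = 1
  ¬y: Gödel ¬ of 0.4 = 0 (operand ≠ 0)
  (x ∨ ¬y) = max(0.9, 0) = 0.9
  ¬(x ∨ ¬y): Gödel ¬ of 0.9 = 0 (operand ≠ 0)
  (((y → (y ∨ y)) ∨ x) → ¬(x ∨ ¬y)): 1 > 0, so result = 0
  ¬y: Gödel ¬ of 0.4 = 0 (operand ≠ 0)
  ((((y → (y ∨ y)) ∨ x) → ¬(x ∨ ¬y)) ∧ ¬y) = min(0, 0) = 0
  ¬y: Gödel ¬ of 0.4 = 0 (operand ≠ 0)
  (((((y → (y ∨ y)) ∨ x) → ¬(x ∨ ¬y)) ∧ ¬y) ∨ ¬y) = max(0, 0) = 0
  ¬(((((y → (y ∨ y)) ∨ x) → ¬(x ∨ ¬y)) ∧ ¬y) ∨ ¬y): Gödel ¬ of 0 = 1 (operand is 0)
  Gödel value = 1
Łukasiewicz evaluation:
  (y ∨ y) = max(0.4, 0.4) = 0.4
  (y → (y ∨ y)): min(1, 1 − 0.4 + 0.4) = 1
  ((y → (y ∨ y)) ∨ x) = max(1, 0.9) = 1
  ¬y: Łukasiewicz ¬ gives 1 − 0.4 = 0.6
  (x ∨ ¬y) = max(0.9, 0.6) = 0.9
  ¬(x ∨ ¬y): Łukasiewicz ¬ gives 1 − 0.9 = 0.1
  (((y → (y ∨ y)) ∨ x) → ¬(x ∨ ¬y)): min(1, 1 − 1 + 0.1) = 0.1
  ¬y: Łukasiewicz ¬ gives 1 − 0.4 = 0.6
  ((((y → (y ∨ y)) ∨ x) → ¬(x ∨ ¬y)) ∧ ¬y) = min(0.1, 0.6) = 0.1
  ¬y: Łukasiewicz ¬ gives 1 − 0.4 = 0.6
  (((((y → (y ∨ y)) ∨ x) → ¬(x ∨ ¬y)) ∧ ¬y) ∨ ¬y) = max(0.1, 0.6) = 0.6
  ¬(((((y → (y ∨ y)) ∨ x) → ¬(x ∨ ¬y)) ∧ ¬y) ∨ ¬y): Łukasiewicz ¬ gives 1 − 0.6 = 0.4
  Łukasiewicz value = 0.4
Difference: 1 − 0.4 = 0.60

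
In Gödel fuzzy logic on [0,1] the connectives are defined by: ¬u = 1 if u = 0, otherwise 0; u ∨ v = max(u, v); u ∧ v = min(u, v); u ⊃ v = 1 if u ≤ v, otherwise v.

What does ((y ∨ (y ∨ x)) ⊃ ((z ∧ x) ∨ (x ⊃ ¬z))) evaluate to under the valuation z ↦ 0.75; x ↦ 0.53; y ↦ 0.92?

(y ∨ x) = max(0.92, 0.53) = 0.92
(y ∨ (y ∨ x)) = max(0.92, 0.92) = 0.92
(z ∧ x) = min(0.75, 0.53) = 0.53
¬z: Gödel ¬ of 0.75 = 0 (operand ≠ 0)
(x ⊃ ¬z): 0.53 > 0, so result = 0
((z ∧ x) ∨ (x ⊃ ¬z)) = max(0.53, 0) = 0.53
((y ∨ (y ∨ x)) ⊃ ((z ∧ x) ∨ (x ⊃ ¬z))): 0.92 > 0.53, so result = 0.53

0.53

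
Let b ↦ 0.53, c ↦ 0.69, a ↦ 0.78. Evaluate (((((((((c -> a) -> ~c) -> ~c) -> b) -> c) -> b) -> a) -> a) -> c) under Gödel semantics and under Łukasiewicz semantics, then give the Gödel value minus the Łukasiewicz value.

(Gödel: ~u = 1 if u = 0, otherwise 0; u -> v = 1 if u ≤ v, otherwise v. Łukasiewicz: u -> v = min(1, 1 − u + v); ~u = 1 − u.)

Gödel evaluation:
  (c -> a): 0.69 ≤ 0.78, so result = 1
  ~c: Gödel ¬ of 0.69 = 0 (operand ≠ 0)
  ((c -> a) -> ~c): 1 > 0, so result = 0
  ~c: Gödel ¬ of 0.69 = 0 (operand ≠ 0)
  (((c -> a) -> ~c) -> ~c): 0 ≤ 0, so result = 1
  ((((c -> a) -> ~c) -> ~c) -> b): 1 > 0.53, so result = 0.53
  (((((c -> a) -> ~c) -> ~c) -> b) -> c): 0.53 ≤ 0.69, so result = 1
  ((((((c -> a) -> ~c) -> ~c) -> b) -> c) -> b): 1 > 0.53, so result = 0.53
  (((((((c -> a) -> ~c) -> ~c) -> b) -> c) -> b) -> a): 0.53 ≤ 0.78, so result = 1
  ((((((((c -> a) -> ~c) -> ~c) -> b) -> c) -> b) -> a) -> a): 1 > 0.78, so result = 0.78
  (((((((((c -> a) -> ~c) -> ~c) -> b) -> c) -> b) -> a) -> a) -> c): 0.78 > 0.69, so result = 0.69
  Gödel value = 0.69
Łukasiewicz evaluation:
  (c -> a): min(1, 1 − 0.69 + 0.78) = 1
  ~c: Łukasiewicz ¬ gives 1 − 0.69 = 0.31
  ((c -> a) -> ~c): min(1, 1 − 1 + 0.31) = 0.31
  ~c: Łukasiewicz ¬ gives 1 − 0.69 = 0.31
  (((c -> a) -> ~c) -> ~c): min(1, 1 − 0.31 + 0.31) = 1
  ((((c -> a) -> ~c) -> ~c) -> b): min(1, 1 − 1 + 0.53) = 0.53
  (((((c -> a) -> ~c) -> ~c) -> b) -> c): min(1, 1 − 0.53 + 0.69) = 1
  ((((((c -> a) -> ~c) -> ~c) -> b) -> c) -> b): min(1, 1 − 1 + 0.53) = 0.53
  (((((((c -> a) -> ~c) -> ~c) -> b) -> c) -> b) -> a): min(1, 1 − 0.53 + 0.78) = 1
  ((((((((c -> a) -> ~c) -> ~c) -> b) -> c) -> b) -> a) -> a): min(1, 1 − 1 + 0.78) = 0.78
  (((((((((c -> a) -> ~c) -> ~c) -> b) -> c) -> b) -> a) -> a) -> c): min(1, 1 − 0.78 + 0.69) = 0.91
  Łukasiewicz value = 0.91
Difference: 0.69 − 0.91 = -0.22

-0.22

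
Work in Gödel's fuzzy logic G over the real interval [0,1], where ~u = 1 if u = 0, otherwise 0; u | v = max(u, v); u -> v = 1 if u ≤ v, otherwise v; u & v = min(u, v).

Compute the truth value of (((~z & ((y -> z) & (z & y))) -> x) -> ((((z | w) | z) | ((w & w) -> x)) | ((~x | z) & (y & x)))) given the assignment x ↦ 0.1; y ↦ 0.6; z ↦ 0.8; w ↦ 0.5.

0.80

~z: Gödel ¬ of 0.8 = 0 (operand ≠ 0)
(y -> z): 0.6 ≤ 0.8, so result = 1
(z & y) = min(0.8, 0.6) = 0.6
((y -> z) & (z & y)) = min(1, 0.6) = 0.6
(~z & ((y -> z) & (z & y))) = min(0, 0.6) = 0
((~z & ((y -> z) & (z & y))) -> x): 0 ≤ 0.1, so result = 1
(z | w) = max(0.8, 0.5) = 0.8
((z | w) | z) = max(0.8, 0.8) = 0.8
(w & w) = min(0.5, 0.5) = 0.5
((w & w) -> x): 0.5 > 0.1, so result = 0.1
(((z | w) | z) | ((w & w) -> x)) = max(0.8, 0.1) = 0.8
~x: Gödel ¬ of 0.1 = 0 (operand ≠ 0)
(~x | z) = max(0, 0.8) = 0.8
(y & x) = min(0.6, 0.1) = 0.1
((~x | z) & (y & x)) = min(0.8, 0.1) = 0.1
((((z | w) | z) | ((w & w) -> x)) | ((~x | z) & (y & x))) = max(0.8, 0.1) = 0.8
(((~z & ((y -> z) & (z & y))) -> x) -> ((((z | w) | z) | ((w & w) -> x)) | ((~x | z) & (y & x)))): 1 > 0.8, so result = 0.8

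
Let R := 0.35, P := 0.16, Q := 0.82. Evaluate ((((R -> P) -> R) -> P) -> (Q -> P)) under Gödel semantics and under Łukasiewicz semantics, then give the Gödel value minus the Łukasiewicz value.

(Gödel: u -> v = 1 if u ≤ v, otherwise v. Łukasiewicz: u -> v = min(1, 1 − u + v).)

0.28

Gödel evaluation:
  (R -> P): 0.35 > 0.16, so result = 0.16
  ((R -> P) -> R): 0.16 ≤ 0.35, so result = 1
  (((R -> P) -> R) -> P): 1 > 0.16, so result = 0.16
  (Q -> P): 0.82 > 0.16, so result = 0.16
  ((((R -> P) -> R) -> P) -> (Q -> P)): 0.16 ≤ 0.16, so result = 1
  Gödel value = 1
Łukasiewicz evaluation:
  (R -> P): min(1, 1 − 0.35 + 0.16) = 0.81
  ((R -> P) -> R): min(1, 1 − 0.81 + 0.35) = 0.54
  (((R -> P) -> R) -> P): min(1, 1 − 0.54 + 0.16) = 0.62
  (Q -> P): min(1, 1 − 0.82 + 0.16) = 0.34
  ((((R -> P) -> R) -> P) -> (Q -> P)): min(1, 1 − 0.62 + 0.34) = 0.72
  Łukasiewicz value = 0.72
Difference: 1 − 0.72 = 0.28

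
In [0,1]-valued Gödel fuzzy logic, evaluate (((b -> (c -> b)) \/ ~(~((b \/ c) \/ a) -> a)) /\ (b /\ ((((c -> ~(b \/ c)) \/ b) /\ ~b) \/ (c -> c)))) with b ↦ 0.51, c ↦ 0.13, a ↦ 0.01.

(c -> b): 0.13 ≤ 0.51, so result = 1
(b -> (c -> b)): 0.51 ≤ 1, so result = 1
(b \/ c) = max(0.51, 0.13) = 0.51
((b \/ c) \/ a) = max(0.51, 0.01) = 0.51
~((b \/ c) \/ a): Gödel ¬ of 0.51 = 0 (operand ≠ 0)
(~((b \/ c) \/ a) -> a): 0 ≤ 0.01, so result = 1
~(~((b \/ c) \/ a) -> a): Gödel ¬ of 1 = 0 (operand ≠ 0)
((b -> (c -> b)) \/ ~(~((b \/ c) \/ a) -> a)) = max(1, 0) = 1
(b \/ c) = max(0.51, 0.13) = 0.51
~(b \/ c): Gödel ¬ of 0.51 = 0 (operand ≠ 0)
(c -> ~(b \/ c)): 0.13 > 0, so result = 0
((c -> ~(b \/ c)) \/ b) = max(0, 0.51) = 0.51
~b: Gödel ¬ of 0.51 = 0 (operand ≠ 0)
(((c -> ~(b \/ c)) \/ b) /\ ~b) = min(0.51, 0) = 0
(c -> c): 0.13 ≤ 0.13, so result = 1
((((c -> ~(b \/ c)) \/ b) /\ ~b) \/ (c -> c)) = max(0, 1) = 1
(b /\ ((((c -> ~(b \/ c)) \/ b) /\ ~b) \/ (c -> c))) = min(0.51, 1) = 0.51
(((b -> (c -> b)) \/ ~(~((b \/ c) \/ a) -> a)) /\ (b /\ ((((c -> ~(b \/ c)) \/ b) /\ ~b) \/ (c -> c)))) = min(1, 0.51) = 0.51

0.51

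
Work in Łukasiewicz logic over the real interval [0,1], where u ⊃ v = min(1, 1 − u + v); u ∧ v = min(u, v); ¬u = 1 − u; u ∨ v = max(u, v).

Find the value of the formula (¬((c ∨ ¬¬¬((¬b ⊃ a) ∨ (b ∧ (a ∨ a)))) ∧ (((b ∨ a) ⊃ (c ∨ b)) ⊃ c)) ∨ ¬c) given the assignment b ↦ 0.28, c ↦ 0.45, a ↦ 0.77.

0.55

¬b: Łukasiewicz ¬ gives 1 − 0.28 = 0.72
(¬b ⊃ a): min(1, 1 − 0.72 + 0.77) = 1
(a ∨ a) = max(0.77, 0.77) = 0.77
(b ∧ (a ∨ a)) = min(0.28, 0.77) = 0.28
((¬b ⊃ a) ∨ (b ∧ (a ∨ a))) = max(1, 0.28) = 1
¬((¬b ⊃ a) ∨ (b ∧ (a ∨ a))): Łukasiewicz ¬ gives 1 − 1 = 0
¬¬((¬b ⊃ a) ∨ (b ∧ (a ∨ a))): Łukasiewicz ¬ gives 1 − 0 = 1
¬¬¬((¬b ⊃ a) ∨ (b ∧ (a ∨ a))): Łukasiewicz ¬ gives 1 − 1 = 0
(c ∨ ¬¬¬((¬b ⊃ a) ∨ (b ∧ (a ∨ a)))) = max(0.45, 0) = 0.45
(b ∨ a) = max(0.28, 0.77) = 0.77
(c ∨ b) = max(0.45, 0.28) = 0.45
((b ∨ a) ⊃ (c ∨ b)): min(1, 1 − 0.77 + 0.45) = 0.68
(((b ∨ a) ⊃ (c ∨ b)) ⊃ c): min(1, 1 − 0.68 + 0.45) = 0.77
((c ∨ ¬¬¬((¬b ⊃ a) ∨ (b ∧ (a ∨ a)))) ∧ (((b ∨ a) ⊃ (c ∨ b)) ⊃ c)) = min(0.45, 0.77) = 0.45
¬((c ∨ ¬¬¬((¬b ⊃ a) ∨ (b ∧ (a ∨ a)))) ∧ (((b ∨ a) ⊃ (c ∨ b)) ⊃ c)): Łukasiewicz ¬ gives 1 − 0.45 = 0.55
¬c: Łukasiewicz ¬ gives 1 − 0.45 = 0.55
(¬((c ∨ ¬¬¬((¬b ⊃ a) ∨ (b ∧ (a ∨ a)))) ∧ (((b ∨ a) ⊃ (c ∨ b)) ⊃ c)) ∨ ¬c) = max(0.55, 0.55) = 0.55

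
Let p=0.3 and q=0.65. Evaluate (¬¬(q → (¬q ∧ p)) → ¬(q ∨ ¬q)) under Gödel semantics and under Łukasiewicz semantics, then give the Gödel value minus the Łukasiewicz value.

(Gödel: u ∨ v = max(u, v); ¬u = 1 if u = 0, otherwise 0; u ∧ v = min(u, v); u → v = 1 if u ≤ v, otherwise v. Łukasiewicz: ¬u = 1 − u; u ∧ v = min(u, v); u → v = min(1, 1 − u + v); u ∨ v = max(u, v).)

0.30

Gödel evaluation:
  ¬q: Gödel ¬ of 0.65 = 0 (operand ≠ 0)
  (¬q ∧ p) = min(0, 0.3) = 0
  (q → (¬q ∧ p)): 0.65 > 0, so result = 0
  ¬(q → (¬q ∧ p)): Gödel ¬ of 0 = 1 (operand is 0)
  ¬¬(q → (¬q ∧ p)): Gödel ¬ of 1 = 0 (operand ≠ 0)
  ¬q: Gödel ¬ of 0.65 = 0 (operand ≠ 0)
  (q ∨ ¬q) = max(0.65, 0) = 0.65
  ¬(q ∨ ¬q): Gödel ¬ of 0.65 = 0 (operand ≠ 0)
  (¬¬(q → (¬q ∧ p)) → ¬(q ∨ ¬q)): 0 ≤ 0, so result = 1
  Gödel value = 1
Łukasiewicz evaluation:
  ¬q: Łukasiewicz ¬ gives 1 − 0.65 = 0.35
  (¬q ∧ p) = min(0.35, 0.3) = 0.3
  (q → (¬q ∧ p)): min(1, 1 − 0.65 + 0.3) = 0.65
  ¬(q → (¬q ∧ p)): Łukasiewicz ¬ gives 1 − 0.65 = 0.35
  ¬¬(q → (¬q ∧ p)): Łukasiewicz ¬ gives 1 − 0.35 = 0.65
  ¬q: Łukasiewicz ¬ gives 1 − 0.65 = 0.35
  (q ∨ ¬q) = max(0.65, 0.35) = 0.65
  ¬(q ∨ ¬q): Łukasiewicz ¬ gives 1 − 0.65 = 0.35
  (¬¬(q → (¬q ∧ p)) → ¬(q ∨ ¬q)): min(1, 1 − 0.65 + 0.35) = 0.7
  Łukasiewicz value = 0.7
Difference: 1 − 0.7 = 0.30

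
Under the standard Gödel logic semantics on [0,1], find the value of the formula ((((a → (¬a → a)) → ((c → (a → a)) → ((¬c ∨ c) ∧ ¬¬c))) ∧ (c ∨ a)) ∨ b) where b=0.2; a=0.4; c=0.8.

¬a: Gödel ¬ of 0.4 = 0 (operand ≠ 0)
(¬a → a): 0 ≤ 0.4, so result = 1
(a → (¬a → a)): 0.4 ≤ 1, so result = 1
(a → a): 0.4 ≤ 0.4, so result = 1
(c → (a → a)): 0.8 ≤ 1, so result = 1
¬c: Gödel ¬ of 0.8 = 0 (operand ≠ 0)
(¬c ∨ c) = max(0, 0.8) = 0.8
¬c: Gödel ¬ of 0.8 = 0 (operand ≠ 0)
¬¬c: Gödel ¬ of 0 = 1 (operand is 0)
((¬c ∨ c) ∧ ¬¬c) = min(0.8, 1) = 0.8
((c → (a → a)) → ((¬c ∨ c) ∧ ¬¬c)): 1 > 0.8, so result = 0.8
((a → (¬a → a)) → ((c → (a → a)) → ((¬c ∨ c) ∧ ¬¬c))): 1 > 0.8, so result = 0.8
(c ∨ a) = max(0.8, 0.4) = 0.8
(((a → (¬a → a)) → ((c → (a → a)) → ((¬c ∨ c) ∧ ¬¬c))) ∧ (c ∨ a)) = min(0.8, 0.8) = 0.8
((((a → (¬a → a)) → ((c → (a → a)) → ((¬c ∨ c) ∧ ¬¬c))) ∧ (c ∨ a)) ∨ b) = max(0.8, 0.2) = 0.8

0.80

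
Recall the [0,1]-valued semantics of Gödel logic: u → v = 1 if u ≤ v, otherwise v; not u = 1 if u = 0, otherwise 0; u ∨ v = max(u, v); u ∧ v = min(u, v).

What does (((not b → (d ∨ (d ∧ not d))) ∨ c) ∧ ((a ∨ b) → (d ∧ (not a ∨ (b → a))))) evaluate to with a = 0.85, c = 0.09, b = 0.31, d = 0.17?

0.17

not b: Gödel ¬ of 0.31 = 0 (operand ≠ 0)
not d: Gödel ¬ of 0.17 = 0 (operand ≠ 0)
(d ∧ not d) = min(0.17, 0) = 0
(d ∨ (d ∧ not d)) = max(0.17, 0) = 0.17
(not b → (d ∨ (d ∧ not d))): 0 ≤ 0.17, so result = 1
((not b → (d ∨ (d ∧ not d))) ∨ c) = max(1, 0.09) = 1
(a ∨ b) = max(0.85, 0.31) = 0.85
not a: Gödel ¬ of 0.85 = 0 (operand ≠ 0)
(b → a): 0.31 ≤ 0.85, so result = 1
(not a ∨ (b → a)) = max(0, 1) = 1
(d ∧ (not a ∨ (b → a))) = min(0.17, 1) = 0.17
((a ∨ b) → (d ∧ (not a ∨ (b → a)))): 0.85 > 0.17, so result = 0.17
(((not b → (d ∨ (d ∧ not d))) ∨ c) ∧ ((a ∨ b) → (d ∧ (not a ∨ (b → a))))) = min(1, 0.17) = 0.17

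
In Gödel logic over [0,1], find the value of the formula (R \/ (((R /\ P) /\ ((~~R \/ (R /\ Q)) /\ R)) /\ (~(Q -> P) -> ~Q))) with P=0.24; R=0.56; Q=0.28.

(R /\ P) = min(0.56, 0.24) = 0.24
~R: Gödel ¬ of 0.56 = 0 (operand ≠ 0)
~~R: Gödel ¬ of 0 = 1 (operand is 0)
(R /\ Q) = min(0.56, 0.28) = 0.28
(~~R \/ (R /\ Q)) = max(1, 0.28) = 1
((~~R \/ (R /\ Q)) /\ R) = min(1, 0.56) = 0.56
((R /\ P) /\ ((~~R \/ (R /\ Q)) /\ R)) = min(0.24, 0.56) = 0.24
(Q -> P): 0.28 > 0.24, so result = 0.24
~(Q -> P): Gödel ¬ of 0.24 = 0 (operand ≠ 0)
~Q: Gödel ¬ of 0.28 = 0 (operand ≠ 0)
(~(Q -> P) -> ~Q): 0 ≤ 0, so result = 1
(((R /\ P) /\ ((~~R \/ (R /\ Q)) /\ R)) /\ (~(Q -> P) -> ~Q)) = min(0.24, 1) = 0.24
(R \/ (((R /\ P) /\ ((~~R \/ (R /\ Q)) /\ R)) /\ (~(Q -> P) -> ~Q))) = max(0.56, 0.24) = 0.56

0.56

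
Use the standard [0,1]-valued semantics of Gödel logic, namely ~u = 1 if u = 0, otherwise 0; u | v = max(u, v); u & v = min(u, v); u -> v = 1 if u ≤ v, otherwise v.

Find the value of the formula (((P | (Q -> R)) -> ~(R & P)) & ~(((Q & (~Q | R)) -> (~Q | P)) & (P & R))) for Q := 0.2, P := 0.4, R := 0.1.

0.00

(Q -> R): 0.2 > 0.1, so result = 0.1
(P | (Q -> R)) = max(0.4, 0.1) = 0.4
(R & P) = min(0.1, 0.4) = 0.1
~(R & P): Gödel ¬ of 0.1 = 0 (operand ≠ 0)
((P | (Q -> R)) -> ~(R & P)): 0.4 > 0, so result = 0
~Q: Gödel ¬ of 0.2 = 0 (operand ≠ 0)
(~Q | R) = max(0, 0.1) = 0.1
(Q & (~Q | R)) = min(0.2, 0.1) = 0.1
~Q: Gödel ¬ of 0.2 = 0 (operand ≠ 0)
(~Q | P) = max(0, 0.4) = 0.4
((Q & (~Q | R)) -> (~Q | P)): 0.1 ≤ 0.4, so result = 1
(P & R) = min(0.4, 0.1) = 0.1
(((Q & (~Q | R)) -> (~Q | P)) & (P & R)) = min(1, 0.1) = 0.1
~(((Q & (~Q | R)) -> (~Q | P)) & (P & R)): Gödel ¬ of 0.1 = 0 (operand ≠ 0)
(((P | (Q -> R)) -> ~(R & P)) & ~(((Q & (~Q | R)) -> (~Q | P)) & (P & R))) = min(0, 0) = 0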